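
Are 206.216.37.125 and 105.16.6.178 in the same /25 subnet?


Mask: 255.255.255.128
206.216.37.125 AND mask = 206.216.37.0
105.16.6.178 AND mask = 105.16.6.128
No, different subnets (206.216.37.0 vs 105.16.6.128)


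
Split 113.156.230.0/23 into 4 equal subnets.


New prefix = 23 + 2 = 25
Each subnet has 128 addresses
  113.156.230.0/25
  113.156.230.128/25
  113.156.231.0/25
  113.156.231.128/25
Subnets: 113.156.230.0/25, 113.156.230.128/25, 113.156.231.0/25, 113.156.231.128/25


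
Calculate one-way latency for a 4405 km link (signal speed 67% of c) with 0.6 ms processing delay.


Speed = 0.67 * 3e5 km/s = 201000 km/s
Propagation delay = 4405 / 201000 = 0.0219 s = 21.9154 ms
Processing delay = 0.6 ms
Total one-way latency = 22.5154 ms


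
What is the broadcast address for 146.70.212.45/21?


Network: 146.70.208.0/21
Host bits = 11
Set all host bits to 1:
Broadcast: 146.70.215.255


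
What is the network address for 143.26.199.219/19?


IP:   10001111.00011010.11000111.11011011
Mask: 11111111.11111111.11100000.00000000
AND operation:
Net:  10001111.00011010.11000000.00000000
Network: 143.26.192.0/19


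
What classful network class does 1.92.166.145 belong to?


First octet: 1
Binary: 00000001
0xxxxxxx -> Class A (1-126)
Class A, default mask 255.0.0.0 (/8)


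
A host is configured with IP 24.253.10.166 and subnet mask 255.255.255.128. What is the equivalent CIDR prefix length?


Binary: 11111111.11111111.11111111.10000000
Count leading 1s
Prefix: /25


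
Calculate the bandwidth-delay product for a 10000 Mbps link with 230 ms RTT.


BDP = bandwidth * RTT
= 10000 Mbps * 230 ms
= 10000 * 1e6 * 230 / 1000 bits
= 2300000000 bits
= 287500000 bytes
= 280761.7188 KB
BDP = 2300000000 bits (287500000 bytes)


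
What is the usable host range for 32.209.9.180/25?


Network: 32.209.9.128
Broadcast: 32.209.9.255
First usable = network + 1
Last usable = broadcast - 1
Range: 32.209.9.129 to 32.209.9.254


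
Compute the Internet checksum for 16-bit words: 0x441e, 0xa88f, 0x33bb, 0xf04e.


Sum all words (with carry folding):
+ 0x441e = 0x441e
+ 0xa88f = 0xecad
+ 0x33bb = 0x2069
+ 0xf04e = 0x10b8
One's complement: ~0x10b8
Checksum = 0xef47


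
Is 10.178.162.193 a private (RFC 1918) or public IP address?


RFC 1918 private ranges:
  10.0.0.0/8 (10.0.0.0 - 10.255.255.255)
  172.16.0.0/12 (172.16.0.0 - 172.31.255.255)
  192.168.0.0/16 (192.168.0.0 - 192.168.255.255)
Private (in 10.0.0.0/8)


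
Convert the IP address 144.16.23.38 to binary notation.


144 = 10010000
16 = 00010000
23 = 00010111
38 = 00100110
Binary: 10010000.00010000.00010111.00100110


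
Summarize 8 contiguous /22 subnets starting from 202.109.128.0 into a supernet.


Original prefix: /22
Number of subnets: 8 = 2^3
New prefix = 22 - 3 = 19
Supernet: 202.109.128.0/19


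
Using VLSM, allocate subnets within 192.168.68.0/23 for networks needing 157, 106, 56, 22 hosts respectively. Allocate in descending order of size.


157 hosts -> /24 (254 usable): 192.168.68.0/24
106 hosts -> /25 (126 usable): 192.168.69.0/25
56 hosts -> /26 (62 usable): 192.168.69.128/26
22 hosts -> /27 (30 usable): 192.168.69.192/27
Allocation: 192.168.68.0/24 (157 hosts, 254 usable); 192.168.69.0/25 (106 hosts, 126 usable); 192.168.69.128/26 (56 hosts, 62 usable); 192.168.69.192/27 (22 hosts, 30 usable)


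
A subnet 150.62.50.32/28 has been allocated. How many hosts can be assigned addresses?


Host bits = 32 - 28 = 4
Total addresses = 2^4 = 16
Usable = total - 2 (network and broadcast)
Usable hosts: 14


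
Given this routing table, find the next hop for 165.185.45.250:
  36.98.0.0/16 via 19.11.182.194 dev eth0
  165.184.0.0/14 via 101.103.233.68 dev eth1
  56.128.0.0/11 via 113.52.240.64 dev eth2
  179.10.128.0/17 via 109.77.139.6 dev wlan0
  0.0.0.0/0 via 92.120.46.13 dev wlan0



Longest prefix match for 165.185.45.250:
  /16 36.98.0.0: no
  /14 165.184.0.0: MATCH
  /11 56.128.0.0: no
  /17 179.10.128.0: no
  /0 0.0.0.0: MATCH
Selected: next-hop 101.103.233.68 via eth1 (matched /14)


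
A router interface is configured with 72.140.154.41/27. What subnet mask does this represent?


/27 means 27 network bits, 5 host bits
Binary: 11111111111111111111111111100000
Mask: 255.255.255.224


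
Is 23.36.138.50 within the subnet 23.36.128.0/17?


Subnet network: 23.36.128.0
Test IP AND mask: 23.36.128.0
Yes, 23.36.138.50 is in 23.36.128.0/17


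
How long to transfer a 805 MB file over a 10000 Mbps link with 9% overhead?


Effective throughput = 10000 * (1 - 9/100) = 9100 Mbps
File size in Mb = 805 * 8 = 6440 Mb
Time = 6440 / 9100
Time = 0.7077 seconds


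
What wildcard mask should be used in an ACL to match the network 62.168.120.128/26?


Subnet mask: 255.255.255.192
Wildcard = 255.255.255.255 - subnet mask
255 - 255 = 0
255 - 255 = 0
255 - 255 = 0
255 - 192 = 63
Wildcard: 0.0.0.63


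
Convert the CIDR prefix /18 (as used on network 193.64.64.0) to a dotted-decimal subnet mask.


/18 means 18 network bits, 14 host bits
Binary: 11111111111111111100000000000000
Mask: 255.255.192.0


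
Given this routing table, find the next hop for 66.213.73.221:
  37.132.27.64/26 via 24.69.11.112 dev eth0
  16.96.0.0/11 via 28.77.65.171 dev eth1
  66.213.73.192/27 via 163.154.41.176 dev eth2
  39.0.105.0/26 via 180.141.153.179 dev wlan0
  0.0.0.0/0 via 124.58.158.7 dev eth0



Longest prefix match for 66.213.73.221:
  /26 37.132.27.64: no
  /11 16.96.0.0: no
  /27 66.213.73.192: MATCH
  /26 39.0.105.0: no
  /0 0.0.0.0: MATCH
Selected: next-hop 163.154.41.176 via eth2 (matched /27)


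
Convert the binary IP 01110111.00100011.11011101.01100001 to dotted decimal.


01110111 = 119
00100011 = 35
11011101 = 221
01100001 = 97
IP: 119.35.221.97


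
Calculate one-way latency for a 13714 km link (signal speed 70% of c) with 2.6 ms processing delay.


Speed = 0.7 * 3e5 km/s = 210000 km/s
Propagation delay = 13714 / 210000 = 0.0653 s = 65.3048 ms
Processing delay = 2.6 ms
Total one-way latency = 67.9048 ms


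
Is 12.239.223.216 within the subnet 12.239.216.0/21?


Subnet network: 12.239.216.0
Test IP AND mask: 12.239.216.0
Yes, 12.239.223.216 is in 12.239.216.0/21


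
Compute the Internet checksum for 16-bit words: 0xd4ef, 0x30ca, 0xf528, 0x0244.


Sum all words (with carry folding):
+ 0xd4ef = 0xd4ef
+ 0x30ca = 0x05ba
+ 0xf528 = 0xfae2
+ 0x0244 = 0xfd26
One's complement: ~0xfd26
Checksum = 0x02d9


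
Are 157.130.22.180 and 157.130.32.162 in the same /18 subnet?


Mask: 255.255.192.0
157.130.22.180 AND mask = 157.130.0.0
157.130.32.162 AND mask = 157.130.0.0
Yes, same subnet (157.130.0.0)


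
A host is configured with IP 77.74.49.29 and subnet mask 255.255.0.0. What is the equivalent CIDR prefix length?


Binary: 11111111.11111111.00000000.00000000
Count leading 1s
Prefix: /16


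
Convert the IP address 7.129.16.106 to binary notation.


7 = 00000111
129 = 10000001
16 = 00010000
106 = 01101010
Binary: 00000111.10000001.00010000.01101010


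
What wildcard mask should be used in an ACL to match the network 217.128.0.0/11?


Subnet mask: 255.224.0.0
Wildcard = 255.255.255.255 - subnet mask
255 - 255 = 0
255 - 224 = 31
255 - 0 = 255
255 - 0 = 255
Wildcard: 0.31.255.255


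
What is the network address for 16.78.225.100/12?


IP:   00010000.01001110.11100001.01100100
Mask: 11111111.11110000.00000000.00000000
AND operation:
Net:  00010000.01000000.00000000.00000000
Network: 16.64.0.0/12


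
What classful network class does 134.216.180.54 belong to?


First octet: 134
Binary: 10000110
10xxxxxx -> Class B (128-191)
Class B, default mask 255.255.0.0 (/16)


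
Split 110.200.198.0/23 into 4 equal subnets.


New prefix = 23 + 2 = 25
Each subnet has 128 addresses
  110.200.198.0/25
  110.200.198.128/25
  110.200.199.0/25
  110.200.199.128/25
Subnets: 110.200.198.0/25, 110.200.198.128/25, 110.200.199.0/25, 110.200.199.128/25


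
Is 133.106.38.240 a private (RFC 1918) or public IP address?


RFC 1918 private ranges:
  10.0.0.0/8 (10.0.0.0 - 10.255.255.255)
  172.16.0.0/12 (172.16.0.0 - 172.31.255.255)
  192.168.0.0/16 (192.168.0.0 - 192.168.255.255)
Public (not in any RFC 1918 range)


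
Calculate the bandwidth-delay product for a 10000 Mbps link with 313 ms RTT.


BDP = bandwidth * RTT
= 10000 Mbps * 313 ms
= 10000 * 1e6 * 313 / 1000 bits
= 3130000000 bits
= 391250000 bytes
= 382080.0781 KB
BDP = 3130000000 bits (391250000 bytes)


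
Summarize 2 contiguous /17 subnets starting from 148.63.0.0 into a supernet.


Original prefix: /17
Number of subnets: 2 = 2^1
New prefix = 17 - 1 = 16
Supernet: 148.63.0.0/16


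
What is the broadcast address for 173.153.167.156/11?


Network: 173.128.0.0/11
Host bits = 21
Set all host bits to 1:
Broadcast: 173.159.255.255


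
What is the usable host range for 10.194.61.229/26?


Network: 10.194.61.192
Broadcast: 10.194.61.255
First usable = network + 1
Last usable = broadcast - 1
Range: 10.194.61.193 to 10.194.61.254


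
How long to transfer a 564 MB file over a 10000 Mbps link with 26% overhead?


Effective throughput = 10000 * (1 - 26/100) = 7400 Mbps
File size in Mb = 564 * 8 = 4512 Mb
Time = 4512 / 7400
Time = 0.6097 seconds


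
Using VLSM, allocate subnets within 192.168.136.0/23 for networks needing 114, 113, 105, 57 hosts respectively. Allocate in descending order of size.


114 hosts -> /25 (126 usable): 192.168.136.0/25
113 hosts -> /25 (126 usable): 192.168.136.128/25
105 hosts -> /25 (126 usable): 192.168.137.0/25
57 hosts -> /26 (62 usable): 192.168.137.128/26
Allocation: 192.168.136.0/25 (114 hosts, 126 usable); 192.168.136.128/25 (113 hosts, 126 usable); 192.168.137.0/25 (105 hosts, 126 usable); 192.168.137.128/26 (57 hosts, 62 usable)


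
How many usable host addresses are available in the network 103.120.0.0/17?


Host bits = 32 - 17 = 15
Total addresses = 2^15 = 32768
Usable = total - 2 (network and broadcast)
Usable hosts: 32766


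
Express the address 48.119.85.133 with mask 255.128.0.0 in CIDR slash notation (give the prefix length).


Binary: 11111111.10000000.00000000.00000000
Count leading 1s
Prefix: /9


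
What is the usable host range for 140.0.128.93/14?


Network: 140.0.0.0
Broadcast: 140.3.255.255
First usable = network + 1
Last usable = broadcast - 1
Range: 140.0.0.1 to 140.3.255.254


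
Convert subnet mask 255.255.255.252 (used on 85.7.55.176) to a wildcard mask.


Subnet mask: 255.255.255.252
Wildcard = 255.255.255.255 - subnet mask
255 - 255 = 0
255 - 255 = 0
255 - 255 = 0
255 - 252 = 3
Wildcard: 0.0.0.3


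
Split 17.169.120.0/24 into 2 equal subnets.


New prefix = 24 + 1 = 25
Each subnet has 128 addresses
  17.169.120.0/25
  17.169.120.128/25
Subnets: 17.169.120.0/25, 17.169.120.128/25


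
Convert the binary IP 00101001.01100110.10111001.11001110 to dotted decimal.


00101001 = 41
01100110 = 102
10111001 = 185
11001110 = 206
IP: 41.102.185.206


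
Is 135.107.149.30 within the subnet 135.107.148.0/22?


Subnet network: 135.107.148.0
Test IP AND mask: 135.107.148.0
Yes, 135.107.149.30 is in 135.107.148.0/22


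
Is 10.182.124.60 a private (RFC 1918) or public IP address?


RFC 1918 private ranges:
  10.0.0.0/8 (10.0.0.0 - 10.255.255.255)
  172.16.0.0/12 (172.16.0.0 - 172.31.255.255)
  192.168.0.0/16 (192.168.0.0 - 192.168.255.255)
Private (in 10.0.0.0/8)


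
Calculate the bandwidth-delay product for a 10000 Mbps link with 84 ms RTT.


BDP = bandwidth * RTT
= 10000 Mbps * 84 ms
= 10000 * 1e6 * 84 / 1000 bits
= 840000000 bits
= 105000000 bytes
= 102539.0625 KB
BDP = 840000000 bits (105000000 bytes)


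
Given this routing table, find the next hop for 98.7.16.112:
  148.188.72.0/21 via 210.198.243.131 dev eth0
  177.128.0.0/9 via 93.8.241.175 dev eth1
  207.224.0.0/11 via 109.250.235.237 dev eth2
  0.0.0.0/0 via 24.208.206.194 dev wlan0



Longest prefix match for 98.7.16.112:
  /21 148.188.72.0: no
  /9 177.128.0.0: no
  /11 207.224.0.0: no
  /0 0.0.0.0: MATCH
Selected: next-hop 24.208.206.194 via wlan0 (matched /0)


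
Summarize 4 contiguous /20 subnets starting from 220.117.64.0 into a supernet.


Original prefix: /20
Number of subnets: 4 = 2^2
New prefix = 20 - 2 = 18
Supernet: 220.117.64.0/18


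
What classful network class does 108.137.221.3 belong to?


First octet: 108
Binary: 01101100
0xxxxxxx -> Class A (1-126)
Class A, default mask 255.0.0.0 (/8)


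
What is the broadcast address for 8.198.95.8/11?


Network: 8.192.0.0/11
Host bits = 21
Set all host bits to 1:
Broadcast: 8.223.255.255


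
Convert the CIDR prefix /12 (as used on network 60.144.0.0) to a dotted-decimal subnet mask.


/12 means 12 network bits, 20 host bits
Binary: 11111111111100000000000000000000
Mask: 255.240.0.0


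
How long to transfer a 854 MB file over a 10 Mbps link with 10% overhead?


Effective throughput = 10 * (1 - 10/100) = 9 Mbps
File size in Mb = 854 * 8 = 6832 Mb
Time = 6832 / 9
Time = 759.1111 seconds


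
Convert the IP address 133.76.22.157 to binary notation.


133 = 10000101
76 = 01001100
22 = 00010110
157 = 10011101
Binary: 10000101.01001100.00010110.10011101


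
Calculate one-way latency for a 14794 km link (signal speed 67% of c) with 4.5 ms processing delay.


Speed = 0.67 * 3e5 km/s = 201000 km/s
Propagation delay = 14794 / 201000 = 0.0736 s = 73.602 ms
Processing delay = 4.5 ms
Total one-way latency = 78.102 ms


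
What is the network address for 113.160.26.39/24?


IP:   01110001.10100000.00011010.00100111
Mask: 11111111.11111111.11111111.00000000
AND operation:
Net:  01110001.10100000.00011010.00000000
Network: 113.160.26.0/24


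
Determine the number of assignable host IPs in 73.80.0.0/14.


Host bits = 32 - 14 = 18
Total addresses = 2^18 = 262144
Usable = total - 2 (network and broadcast)
Usable hosts: 262142


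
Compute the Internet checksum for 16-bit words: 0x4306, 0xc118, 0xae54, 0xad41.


Sum all words (with carry folding):
+ 0x4306 = 0x4306
+ 0xc118 = 0x041f
+ 0xae54 = 0xb273
+ 0xad41 = 0x5fb5
One's complement: ~0x5fb5
Checksum = 0xa04a


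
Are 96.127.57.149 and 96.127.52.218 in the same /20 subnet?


Mask: 255.255.240.0
96.127.57.149 AND mask = 96.127.48.0
96.127.52.218 AND mask = 96.127.48.0
Yes, same subnet (96.127.48.0)


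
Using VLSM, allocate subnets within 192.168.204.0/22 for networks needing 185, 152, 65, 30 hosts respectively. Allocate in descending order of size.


185 hosts -> /24 (254 usable): 192.168.204.0/24
152 hosts -> /24 (254 usable): 192.168.205.0/24
65 hosts -> /25 (126 usable): 192.168.206.0/25
30 hosts -> /27 (30 usable): 192.168.206.128/27
Allocation: 192.168.204.0/24 (185 hosts, 254 usable); 192.168.205.0/24 (152 hosts, 254 usable); 192.168.206.0/25 (65 hosts, 126 usable); 192.168.206.128/27 (30 hosts, 30 usable)


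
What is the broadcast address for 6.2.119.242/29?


Network: 6.2.119.240/29
Host bits = 3
Set all host bits to 1:
Broadcast: 6.2.119.247


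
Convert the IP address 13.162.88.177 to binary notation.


13 = 00001101
162 = 10100010
88 = 01011000
177 = 10110001
Binary: 00001101.10100010.01011000.10110001


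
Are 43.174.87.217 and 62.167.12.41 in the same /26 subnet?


Mask: 255.255.255.192
43.174.87.217 AND mask = 43.174.87.192
62.167.12.41 AND mask = 62.167.12.0
No, different subnets (43.174.87.192 vs 62.167.12.0)


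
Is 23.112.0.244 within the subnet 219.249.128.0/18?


Subnet network: 219.249.128.0
Test IP AND mask: 23.112.0.0
No, 23.112.0.244 is not in 219.249.128.0/18


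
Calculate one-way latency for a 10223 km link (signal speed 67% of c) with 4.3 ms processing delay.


Speed = 0.67 * 3e5 km/s = 201000 km/s
Propagation delay = 10223 / 201000 = 0.0509 s = 50.8607 ms
Processing delay = 4.3 ms
Total one-way latency = 55.1607 ms


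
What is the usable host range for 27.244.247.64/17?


Network: 27.244.128.0
Broadcast: 27.244.255.255
First usable = network + 1
Last usable = broadcast - 1
Range: 27.244.128.1 to 27.244.255.254


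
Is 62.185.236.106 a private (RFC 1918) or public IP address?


RFC 1918 private ranges:
  10.0.0.0/8 (10.0.0.0 - 10.255.255.255)
  172.16.0.0/12 (172.16.0.0 - 172.31.255.255)
  192.168.0.0/16 (192.168.0.0 - 192.168.255.255)
Public (not in any RFC 1918 range)


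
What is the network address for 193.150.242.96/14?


IP:   11000001.10010110.11110010.01100000
Mask: 11111111.11111100.00000000.00000000
AND operation:
Net:  11000001.10010100.00000000.00000000
Network: 193.148.0.0/14


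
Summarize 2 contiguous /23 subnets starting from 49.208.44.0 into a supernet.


Original prefix: /23
Number of subnets: 2 = 2^1
New prefix = 23 - 1 = 22
Supernet: 49.208.44.0/22


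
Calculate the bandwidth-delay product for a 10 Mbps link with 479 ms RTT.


BDP = bandwidth * RTT
= 10 Mbps * 479 ms
= 10 * 1e6 * 479 / 1000 bits
= 4790000 bits
= 598750 bytes
= 584.7168 KB
BDP = 4790000 bits (598750 bytes)


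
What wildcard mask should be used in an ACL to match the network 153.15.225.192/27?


Subnet mask: 255.255.255.224
Wildcard = 255.255.255.255 - subnet mask
255 - 255 = 0
255 - 255 = 0
255 - 255 = 0
255 - 224 = 31
Wildcard: 0.0.0.31


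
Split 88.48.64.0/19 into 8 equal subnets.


New prefix = 19 + 3 = 22
Each subnet has 1024 addresses
  88.48.64.0/22
  88.48.68.0/22
  88.48.72.0/22
  88.48.76.0/22
  88.48.80.0/22
  88.48.84.0/22
  88.48.88.0/22
  88.48.92.0/22
Subnets: 88.48.64.0/22, 88.48.68.0/22, 88.48.72.0/22, 88.48.76.0/22, 88.48.80.0/22, 88.48.84.0/22, 88.48.88.0/22, 88.48.92.0/22


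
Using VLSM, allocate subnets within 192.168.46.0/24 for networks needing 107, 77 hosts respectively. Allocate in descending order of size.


107 hosts -> /25 (126 usable): 192.168.46.0/25
77 hosts -> /25 (126 usable): 192.168.46.128/25
Allocation: 192.168.46.0/25 (107 hosts, 126 usable); 192.168.46.128/25 (77 hosts, 126 usable)


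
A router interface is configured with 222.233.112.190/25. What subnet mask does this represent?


/25 means 25 network bits, 7 host bits
Binary: 11111111111111111111111110000000
Mask: 255.255.255.128


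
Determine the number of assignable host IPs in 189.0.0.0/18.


Host bits = 32 - 18 = 14
Total addresses = 2^14 = 16384
Usable = total - 2 (network and broadcast)
Usable hosts: 16382


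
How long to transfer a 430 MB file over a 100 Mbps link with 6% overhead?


Effective throughput = 100 * (1 - 6/100) = 94 Mbps
File size in Mb = 430 * 8 = 3440 Mb
Time = 3440 / 94
Time = 36.5957 seconds


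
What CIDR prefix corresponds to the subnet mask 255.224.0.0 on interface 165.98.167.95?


Binary: 11111111.11100000.00000000.00000000
Count leading 1s
Prefix: /11


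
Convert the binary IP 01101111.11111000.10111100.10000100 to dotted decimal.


01101111 = 111
11111000 = 248
10111100 = 188
10000100 = 132
IP: 111.248.188.132


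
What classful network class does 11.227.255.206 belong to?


First octet: 11
Binary: 00001011
0xxxxxxx -> Class A (1-126)
Class A, default mask 255.0.0.0 (/8)


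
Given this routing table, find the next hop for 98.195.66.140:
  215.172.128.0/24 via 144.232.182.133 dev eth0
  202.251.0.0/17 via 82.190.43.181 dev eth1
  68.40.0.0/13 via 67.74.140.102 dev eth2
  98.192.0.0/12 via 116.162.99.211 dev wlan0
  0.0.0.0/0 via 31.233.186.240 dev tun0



Longest prefix match for 98.195.66.140:
  /24 215.172.128.0: no
  /17 202.251.0.0: no
  /13 68.40.0.0: no
  /12 98.192.0.0: MATCH
  /0 0.0.0.0: MATCH
Selected: next-hop 116.162.99.211 via wlan0 (matched /12)


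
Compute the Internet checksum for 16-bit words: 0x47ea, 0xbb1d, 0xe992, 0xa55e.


Sum all words (with carry folding):
+ 0x47ea = 0x47ea
+ 0xbb1d = 0x0308
+ 0xe992 = 0xec9a
+ 0xa55e = 0x91f9
One's complement: ~0x91f9
Checksum = 0x6e06


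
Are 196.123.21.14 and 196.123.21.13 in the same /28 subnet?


Mask: 255.255.255.240
196.123.21.14 AND mask = 196.123.21.0
196.123.21.13 AND mask = 196.123.21.0
Yes, same subnet (196.123.21.0)


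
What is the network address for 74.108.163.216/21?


IP:   01001010.01101100.10100011.11011000
Mask: 11111111.11111111.11111000.00000000
AND operation:
Net:  01001010.01101100.10100000.00000000
Network: 74.108.160.0/21


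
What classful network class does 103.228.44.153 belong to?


First octet: 103
Binary: 01100111
0xxxxxxx -> Class A (1-126)
Class A, default mask 255.0.0.0 (/8)


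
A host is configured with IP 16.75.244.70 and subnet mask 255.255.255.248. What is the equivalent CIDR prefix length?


Binary: 11111111.11111111.11111111.11111000
Count leading 1s
Prefix: /29


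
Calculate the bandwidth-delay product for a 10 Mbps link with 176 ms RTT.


BDP = bandwidth * RTT
= 10 Mbps * 176 ms
= 10 * 1e6 * 176 / 1000 bits
= 1760000 bits
= 220000 bytes
= 214.8438 KB
BDP = 1760000 bits (220000 bytes)


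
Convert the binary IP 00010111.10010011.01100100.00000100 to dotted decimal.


00010111 = 23
10010011 = 147
01100100 = 100
00000100 = 4
IP: 23.147.100.4


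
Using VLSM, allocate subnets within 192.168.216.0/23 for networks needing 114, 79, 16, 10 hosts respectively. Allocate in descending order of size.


114 hosts -> /25 (126 usable): 192.168.216.0/25
79 hosts -> /25 (126 usable): 192.168.216.128/25
16 hosts -> /27 (30 usable): 192.168.217.0/27
10 hosts -> /28 (14 usable): 192.168.217.32/28
Allocation: 192.168.216.0/25 (114 hosts, 126 usable); 192.168.216.128/25 (79 hosts, 126 usable); 192.168.217.0/27 (16 hosts, 30 usable); 192.168.217.32/28 (10 hosts, 14 usable)


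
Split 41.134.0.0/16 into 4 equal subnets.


New prefix = 16 + 2 = 18
Each subnet has 16384 addresses
  41.134.0.0/18
  41.134.64.0/18
  41.134.128.0/18
  41.134.192.0/18
Subnets: 41.134.0.0/18, 41.134.64.0/18, 41.134.128.0/18, 41.134.192.0/18


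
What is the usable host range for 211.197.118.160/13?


Network: 211.192.0.0
Broadcast: 211.199.255.255
First usable = network + 1
Last usable = broadcast - 1
Range: 211.192.0.1 to 211.199.255.254


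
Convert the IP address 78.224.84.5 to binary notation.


78 = 01001110
224 = 11100000
84 = 01010100
5 = 00000101
Binary: 01001110.11100000.01010100.00000101


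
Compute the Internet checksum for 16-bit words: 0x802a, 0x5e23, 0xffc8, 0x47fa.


Sum all words (with carry folding):
+ 0x802a = 0x802a
+ 0x5e23 = 0xde4d
+ 0xffc8 = 0xde16
+ 0x47fa = 0x2611
One's complement: ~0x2611
Checksum = 0xd9ee


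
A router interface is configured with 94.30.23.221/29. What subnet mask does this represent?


/29 means 29 network bits, 3 host bits
Binary: 11111111111111111111111111111000
Mask: 255.255.255.248


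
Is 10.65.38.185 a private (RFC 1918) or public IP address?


RFC 1918 private ranges:
  10.0.0.0/8 (10.0.0.0 - 10.255.255.255)
  172.16.0.0/12 (172.16.0.0 - 172.31.255.255)
  192.168.0.0/16 (192.168.0.0 - 192.168.255.255)
Private (in 10.0.0.0/8)


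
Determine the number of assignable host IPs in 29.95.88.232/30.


Host bits = 32 - 30 = 2
Total addresses = 2^2 = 4
Usable = total - 2 (network and broadcast)
Usable hosts: 2


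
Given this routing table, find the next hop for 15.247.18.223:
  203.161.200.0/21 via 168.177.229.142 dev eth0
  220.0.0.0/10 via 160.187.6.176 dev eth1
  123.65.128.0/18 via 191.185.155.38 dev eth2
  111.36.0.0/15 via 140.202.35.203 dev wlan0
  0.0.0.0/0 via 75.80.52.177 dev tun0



Longest prefix match for 15.247.18.223:
  /21 203.161.200.0: no
  /10 220.0.0.0: no
  /18 123.65.128.0: no
  /15 111.36.0.0: no
  /0 0.0.0.0: MATCH
Selected: next-hop 75.80.52.177 via tun0 (matched /0)


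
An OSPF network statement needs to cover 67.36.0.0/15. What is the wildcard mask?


Subnet mask: 255.254.0.0
Wildcard = 255.255.255.255 - subnet mask
255 - 255 = 0
255 - 254 = 1
255 - 0 = 255
255 - 0 = 255
Wildcard: 0.1.255.255


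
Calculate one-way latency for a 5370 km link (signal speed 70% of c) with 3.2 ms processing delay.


Speed = 0.7 * 3e5 km/s = 210000 km/s
Propagation delay = 5370 / 210000 = 0.0256 s = 25.5714 ms
Processing delay = 3.2 ms
Total one-way latency = 28.7714 ms


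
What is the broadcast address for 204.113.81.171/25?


Network: 204.113.81.128/25
Host bits = 7
Set all host bits to 1:
Broadcast: 204.113.81.255


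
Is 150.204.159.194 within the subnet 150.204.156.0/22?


Subnet network: 150.204.156.0
Test IP AND mask: 150.204.156.0
Yes, 150.204.159.194 is in 150.204.156.0/22


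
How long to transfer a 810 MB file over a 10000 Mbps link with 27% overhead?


Effective throughput = 10000 * (1 - 27/100) = 7300 Mbps
File size in Mb = 810 * 8 = 6480 Mb
Time = 6480 / 7300
Time = 0.8877 seconds


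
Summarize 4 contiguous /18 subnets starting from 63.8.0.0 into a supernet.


Original prefix: /18
Number of subnets: 4 = 2^2
New prefix = 18 - 2 = 16
Supernet: 63.8.0.0/16


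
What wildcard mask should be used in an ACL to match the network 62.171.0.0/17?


Subnet mask: 255.255.128.0
Wildcard = 255.255.255.255 - subnet mask
255 - 255 = 0
255 - 255 = 0
255 - 128 = 127
255 - 0 = 255
Wildcard: 0.0.127.255


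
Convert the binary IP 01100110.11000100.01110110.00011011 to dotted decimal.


01100110 = 102
11000100 = 196
01110110 = 118
00011011 = 27
IP: 102.196.118.27


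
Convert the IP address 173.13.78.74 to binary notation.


173 = 10101101
13 = 00001101
78 = 01001110
74 = 01001010
Binary: 10101101.00001101.01001110.01001010


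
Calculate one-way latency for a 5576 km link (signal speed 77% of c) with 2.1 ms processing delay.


Speed = 0.77 * 3e5 km/s = 231000 km/s
Propagation delay = 5576 / 231000 = 0.0241 s = 24.1385 ms
Processing delay = 2.1 ms
Total one-way latency = 26.2385 ms


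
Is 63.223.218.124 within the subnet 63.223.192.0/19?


Subnet network: 63.223.192.0
Test IP AND mask: 63.223.192.0
Yes, 63.223.218.124 is in 63.223.192.0/19


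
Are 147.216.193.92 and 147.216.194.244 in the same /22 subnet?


Mask: 255.255.252.0
147.216.193.92 AND mask = 147.216.192.0
147.216.194.244 AND mask = 147.216.192.0
Yes, same subnet (147.216.192.0)


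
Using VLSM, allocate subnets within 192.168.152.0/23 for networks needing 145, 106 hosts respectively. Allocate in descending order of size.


145 hosts -> /24 (254 usable): 192.168.152.0/24
106 hosts -> /25 (126 usable): 192.168.153.0/25
Allocation: 192.168.152.0/24 (145 hosts, 254 usable); 192.168.153.0/25 (106 hosts, 126 usable)


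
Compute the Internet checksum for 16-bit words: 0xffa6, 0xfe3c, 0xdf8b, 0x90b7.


Sum all words (with carry folding):
+ 0xffa6 = 0xffa6
+ 0xfe3c = 0xfde3
+ 0xdf8b = 0xdd6f
+ 0x90b7 = 0x6e27
One's complement: ~0x6e27
Checksum = 0x91d8


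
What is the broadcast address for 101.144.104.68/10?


Network: 101.128.0.0/10
Host bits = 22
Set all host bits to 1:
Broadcast: 101.191.255.255


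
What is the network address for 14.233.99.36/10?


IP:   00001110.11101001.01100011.00100100
Mask: 11111111.11000000.00000000.00000000
AND operation:
Net:  00001110.11000000.00000000.00000000
Network: 14.192.0.0/10


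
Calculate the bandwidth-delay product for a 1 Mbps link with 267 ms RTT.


BDP = bandwidth * RTT
= 1 Mbps * 267 ms
= 1 * 1e6 * 267 / 1000 bits
= 267000 bits
= 33375 bytes
= 32.5928 KB
BDP = 267000 bits (33375 bytes)


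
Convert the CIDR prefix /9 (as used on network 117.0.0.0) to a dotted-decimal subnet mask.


/9 means 9 network bits, 23 host bits
Binary: 11111111100000000000000000000000
Mask: 255.128.0.0


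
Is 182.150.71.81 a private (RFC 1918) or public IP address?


RFC 1918 private ranges:
  10.0.0.0/8 (10.0.0.0 - 10.255.255.255)
  172.16.0.0/12 (172.16.0.0 - 172.31.255.255)
  192.168.0.0/16 (192.168.0.0 - 192.168.255.255)
Public (not in any RFC 1918 range)


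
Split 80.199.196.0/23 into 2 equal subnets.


New prefix = 23 + 1 = 24
Each subnet has 256 addresses
  80.199.196.0/24
  80.199.197.0/24
Subnets: 80.199.196.0/24, 80.199.197.0/24


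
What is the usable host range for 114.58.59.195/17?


Network: 114.58.0.0
Broadcast: 114.58.127.255
First usable = network + 1
Last usable = broadcast - 1
Range: 114.58.0.1 to 114.58.127.254


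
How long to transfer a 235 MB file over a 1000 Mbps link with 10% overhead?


Effective throughput = 1000 * (1 - 10/100) = 900 Mbps
File size in Mb = 235 * 8 = 1880 Mb
Time = 1880 / 900
Time = 2.0889 seconds


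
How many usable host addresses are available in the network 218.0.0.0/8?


Host bits = 32 - 8 = 24
Total addresses = 2^24 = 16777216
Usable = total - 2 (network and broadcast)
Usable hosts: 16777214


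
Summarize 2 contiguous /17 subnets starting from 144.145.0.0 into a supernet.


Original prefix: /17
Number of subnets: 2 = 2^1
New prefix = 17 - 1 = 16
Supernet: 144.145.0.0/16


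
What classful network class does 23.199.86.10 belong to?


First octet: 23
Binary: 00010111
0xxxxxxx -> Class A (1-126)
Class A, default mask 255.0.0.0 (/8)


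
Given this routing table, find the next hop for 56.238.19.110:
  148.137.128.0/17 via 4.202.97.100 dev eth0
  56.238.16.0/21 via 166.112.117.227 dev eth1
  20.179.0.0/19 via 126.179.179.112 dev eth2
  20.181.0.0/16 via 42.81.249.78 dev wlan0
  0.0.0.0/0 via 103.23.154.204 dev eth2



Longest prefix match for 56.238.19.110:
  /17 148.137.128.0: no
  /21 56.238.16.0: MATCH
  /19 20.179.0.0: no
  /16 20.181.0.0: no
  /0 0.0.0.0: MATCH
Selected: next-hop 166.112.117.227 via eth1 (matched /21)


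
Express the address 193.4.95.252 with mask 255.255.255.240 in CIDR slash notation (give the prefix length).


Binary: 11111111.11111111.11111111.11110000
Count leading 1s
Prefix: /28


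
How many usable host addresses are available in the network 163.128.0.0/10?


Host bits = 32 - 10 = 22
Total addresses = 2^22 = 4194304
Usable = total - 2 (network and broadcast)
Usable hosts: 4194302


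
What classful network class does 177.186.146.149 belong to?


First octet: 177
Binary: 10110001
10xxxxxx -> Class B (128-191)
Class B, default mask 255.255.0.0 (/16)


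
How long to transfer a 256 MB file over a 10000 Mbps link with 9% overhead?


Effective throughput = 10000 * (1 - 9/100) = 9100 Mbps
File size in Mb = 256 * 8 = 2048 Mb
Time = 2048 / 9100
Time = 0.2251 seconds


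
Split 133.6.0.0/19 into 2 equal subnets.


New prefix = 19 + 1 = 20
Each subnet has 4096 addresses
  133.6.0.0/20
  133.6.16.0/20
Subnets: 133.6.0.0/20, 133.6.16.0/20


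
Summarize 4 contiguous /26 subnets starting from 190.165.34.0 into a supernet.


Original prefix: /26
Number of subnets: 4 = 2^2
New prefix = 26 - 2 = 24
Supernet: 190.165.34.0/24


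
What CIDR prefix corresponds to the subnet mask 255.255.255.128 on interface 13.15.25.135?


Binary: 11111111.11111111.11111111.10000000
Count leading 1s
Prefix: /25


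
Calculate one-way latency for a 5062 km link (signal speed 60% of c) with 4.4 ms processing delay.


Speed = 0.6 * 3e5 km/s = 180000 km/s
Propagation delay = 5062 / 180000 = 0.0281 s = 28.1222 ms
Processing delay = 4.4 ms
Total one-way latency = 32.5222 ms


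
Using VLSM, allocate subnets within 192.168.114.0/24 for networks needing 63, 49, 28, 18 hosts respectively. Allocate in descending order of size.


63 hosts -> /25 (126 usable): 192.168.114.0/25
49 hosts -> /26 (62 usable): 192.168.114.128/26
28 hosts -> /27 (30 usable): 192.168.114.192/27
18 hosts -> /27 (30 usable): 192.168.114.224/27
Allocation: 192.168.114.0/25 (63 hosts, 126 usable); 192.168.114.128/26 (49 hosts, 62 usable); 192.168.114.192/27 (28 hosts, 30 usable); 192.168.114.224/27 (18 hosts, 30 usable)


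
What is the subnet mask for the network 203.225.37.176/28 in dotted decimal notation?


/28 means 28 network bits, 4 host bits
Binary: 11111111111111111111111111110000
Mask: 255.255.255.240


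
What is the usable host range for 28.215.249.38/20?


Network: 28.215.240.0
Broadcast: 28.215.255.255
First usable = network + 1
Last usable = broadcast - 1
Range: 28.215.240.1 to 28.215.255.254


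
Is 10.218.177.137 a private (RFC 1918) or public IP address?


RFC 1918 private ranges:
  10.0.0.0/8 (10.0.0.0 - 10.255.255.255)
  172.16.0.0/12 (172.16.0.0 - 172.31.255.255)
  192.168.0.0/16 (192.168.0.0 - 192.168.255.255)
Private (in 10.0.0.0/8)


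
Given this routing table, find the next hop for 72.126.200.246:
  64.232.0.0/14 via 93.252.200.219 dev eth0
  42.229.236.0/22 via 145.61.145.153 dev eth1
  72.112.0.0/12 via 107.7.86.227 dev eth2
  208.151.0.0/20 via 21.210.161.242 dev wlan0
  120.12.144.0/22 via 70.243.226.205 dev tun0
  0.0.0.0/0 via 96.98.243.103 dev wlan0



Longest prefix match for 72.126.200.246:
  /14 64.232.0.0: no
  /22 42.229.236.0: no
  /12 72.112.0.0: MATCH
  /20 208.151.0.0: no
  /22 120.12.144.0: no
  /0 0.0.0.0: MATCH
Selected: next-hop 107.7.86.227 via eth2 (matched /12)


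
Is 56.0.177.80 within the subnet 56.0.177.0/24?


Subnet network: 56.0.177.0
Test IP AND mask: 56.0.177.0
Yes, 56.0.177.80 is in 56.0.177.0/24


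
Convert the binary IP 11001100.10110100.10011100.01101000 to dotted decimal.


11001100 = 204
10110100 = 180
10011100 = 156
01101000 = 104
IP: 204.180.156.104


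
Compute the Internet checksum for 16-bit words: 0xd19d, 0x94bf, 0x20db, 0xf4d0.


Sum all words (with carry folding):
+ 0xd19d = 0xd19d
+ 0x94bf = 0x665d
+ 0x20db = 0x8738
+ 0xf4d0 = 0x7c09
One's complement: ~0x7c09
Checksum = 0x83f6


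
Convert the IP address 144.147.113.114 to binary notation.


144 = 10010000
147 = 10010011
113 = 01110001
114 = 01110010
Binary: 10010000.10010011.01110001.01110010


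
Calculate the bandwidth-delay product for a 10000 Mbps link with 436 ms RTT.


BDP = bandwidth * RTT
= 10000 Mbps * 436 ms
= 10000 * 1e6 * 436 / 1000 bits
= 4360000000 bits
= 545000000 bytes
= 532226.5625 KB
BDP = 4360000000 bits (545000000 bytes)


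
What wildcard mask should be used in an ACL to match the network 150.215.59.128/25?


Subnet mask: 255.255.255.128
Wildcard = 255.255.255.255 - subnet mask
255 - 255 = 0
255 - 255 = 0
255 - 255 = 0
255 - 128 = 127
Wildcard: 0.0.0.127


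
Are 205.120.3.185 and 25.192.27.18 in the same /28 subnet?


Mask: 255.255.255.240
205.120.3.185 AND mask = 205.120.3.176
25.192.27.18 AND mask = 25.192.27.16
No, different subnets (205.120.3.176 vs 25.192.27.16)


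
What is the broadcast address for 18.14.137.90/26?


Network: 18.14.137.64/26
Host bits = 6
Set all host bits to 1:
Broadcast: 18.14.137.127


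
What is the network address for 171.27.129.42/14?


IP:   10101011.00011011.10000001.00101010
Mask: 11111111.11111100.00000000.00000000
AND operation:
Net:  10101011.00011000.00000000.00000000
Network: 171.24.0.0/14


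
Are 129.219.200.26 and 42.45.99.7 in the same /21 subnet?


Mask: 255.255.248.0
129.219.200.26 AND mask = 129.219.200.0
42.45.99.7 AND mask = 42.45.96.0
No, different subnets (129.219.200.0 vs 42.45.96.0)


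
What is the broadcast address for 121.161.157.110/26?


Network: 121.161.157.64/26
Host bits = 6
Set all host bits to 1:
Broadcast: 121.161.157.127


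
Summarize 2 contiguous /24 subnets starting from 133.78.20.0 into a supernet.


Original prefix: /24
Number of subnets: 2 = 2^1
New prefix = 24 - 1 = 23
Supernet: 133.78.20.0/23


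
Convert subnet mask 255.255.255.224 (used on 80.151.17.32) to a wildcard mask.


Subnet mask: 255.255.255.224
Wildcard = 255.255.255.255 - subnet mask
255 - 255 = 0
255 - 255 = 0
255 - 255 = 0
255 - 224 = 31
Wildcard: 0.0.0.31


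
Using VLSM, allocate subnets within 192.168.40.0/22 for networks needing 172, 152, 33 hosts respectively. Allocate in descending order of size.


172 hosts -> /24 (254 usable): 192.168.40.0/24
152 hosts -> /24 (254 usable): 192.168.41.0/24
33 hosts -> /26 (62 usable): 192.168.42.0/26
Allocation: 192.168.40.0/24 (172 hosts, 254 usable); 192.168.41.0/24 (152 hosts, 254 usable); 192.168.42.0/26 (33 hosts, 62 usable)


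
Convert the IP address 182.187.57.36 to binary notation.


182 = 10110110
187 = 10111011
57 = 00111001
36 = 00100100
Binary: 10110110.10111011.00111001.00100100


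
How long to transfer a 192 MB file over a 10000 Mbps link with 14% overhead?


Effective throughput = 10000 * (1 - 14/100) = 8600 Mbps
File size in Mb = 192 * 8 = 1536 Mb
Time = 1536 / 8600
Time = 0.1786 seconds


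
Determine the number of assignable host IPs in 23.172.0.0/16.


Host bits = 32 - 16 = 16
Total addresses = 2^16 = 65536
Usable = total - 2 (network and broadcast)
Usable hosts: 65534


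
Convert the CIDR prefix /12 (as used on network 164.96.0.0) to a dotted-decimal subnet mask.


/12 means 12 network bits, 20 host bits
Binary: 11111111111100000000000000000000
Mask: 255.240.0.0


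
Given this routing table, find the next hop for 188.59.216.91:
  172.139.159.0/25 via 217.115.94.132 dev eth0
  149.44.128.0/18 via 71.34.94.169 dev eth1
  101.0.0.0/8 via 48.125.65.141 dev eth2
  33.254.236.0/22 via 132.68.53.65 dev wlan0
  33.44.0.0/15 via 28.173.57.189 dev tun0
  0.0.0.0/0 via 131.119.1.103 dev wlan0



Longest prefix match for 188.59.216.91:
  /25 172.139.159.0: no
  /18 149.44.128.0: no
  /8 101.0.0.0: no
  /22 33.254.236.0: no
  /15 33.44.0.0: no
  /0 0.0.0.0: MATCH
Selected: next-hop 131.119.1.103 via wlan0 (matched /0)


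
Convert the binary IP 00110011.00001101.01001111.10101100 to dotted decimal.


00110011 = 51
00001101 = 13
01001111 = 79
10101100 = 172
IP: 51.13.79.172


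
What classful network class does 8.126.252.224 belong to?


First octet: 8
Binary: 00001000
0xxxxxxx -> Class A (1-126)
Class A, default mask 255.0.0.0 (/8)


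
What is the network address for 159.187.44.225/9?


IP:   10011111.10111011.00101100.11100001
Mask: 11111111.10000000.00000000.00000000
AND operation:
Net:  10011111.10000000.00000000.00000000
Network: 159.128.0.0/9


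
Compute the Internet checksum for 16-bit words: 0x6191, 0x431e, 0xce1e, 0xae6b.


Sum all words (with carry folding):
+ 0x6191 = 0x6191
+ 0x431e = 0xa4af
+ 0xce1e = 0x72ce
+ 0xae6b = 0x213a
One's complement: ~0x213a
Checksum = 0xdec5


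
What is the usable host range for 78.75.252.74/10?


Network: 78.64.0.0
Broadcast: 78.127.255.255
First usable = network + 1
Last usable = broadcast - 1
Range: 78.64.0.1 to 78.127.255.254


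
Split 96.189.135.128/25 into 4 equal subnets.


New prefix = 25 + 2 = 27
Each subnet has 32 addresses
  96.189.135.128/27
  96.189.135.160/27
  96.189.135.192/27
  96.189.135.224/27
Subnets: 96.189.135.128/27, 96.189.135.160/27, 96.189.135.192/27, 96.189.135.224/27


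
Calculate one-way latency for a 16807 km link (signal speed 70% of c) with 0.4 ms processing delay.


Speed = 0.7 * 3e5 km/s = 210000 km/s
Propagation delay = 16807 / 210000 = 0.08 s = 80.0333 ms
Processing delay = 0.4 ms
Total one-way latency = 80.4333 ms


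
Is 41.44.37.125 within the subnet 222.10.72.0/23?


Subnet network: 222.10.72.0
Test IP AND mask: 41.44.36.0
No, 41.44.37.125 is not in 222.10.72.0/23


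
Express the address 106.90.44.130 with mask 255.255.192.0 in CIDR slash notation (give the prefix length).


Binary: 11111111.11111111.11000000.00000000
Count leading 1s
Prefix: /18


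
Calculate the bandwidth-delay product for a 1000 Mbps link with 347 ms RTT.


BDP = bandwidth * RTT
= 1000 Mbps * 347 ms
= 1000 * 1e6 * 347 / 1000 bits
= 347000000 bits
= 43375000 bytes
= 42358.3984 KB
BDP = 347000000 bits (43375000 bytes)


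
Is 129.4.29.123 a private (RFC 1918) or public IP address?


RFC 1918 private ranges:
  10.0.0.0/8 (10.0.0.0 - 10.255.255.255)
  172.16.0.0/12 (172.16.0.0 - 172.31.255.255)
  192.168.0.0/16 (192.168.0.0 - 192.168.255.255)
Public (not in any RFC 1918 range)


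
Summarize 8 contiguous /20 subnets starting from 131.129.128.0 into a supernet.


Original prefix: /20
Number of subnets: 8 = 2^3
New prefix = 20 - 3 = 17
Supernet: 131.129.128.0/17
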